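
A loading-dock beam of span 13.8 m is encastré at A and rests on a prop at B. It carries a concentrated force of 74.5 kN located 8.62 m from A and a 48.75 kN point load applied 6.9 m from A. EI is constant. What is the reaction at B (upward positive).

R_B = 49.76 kN

Take the reaction at B as the redundant and release it; the primary structure is a cantilever fixed at A.
Deflection at B on the released cantilever, summing each load's contribution:
  point load 74.5 at a = 8.62: Pa²(3L − a)/(6EI) = 30243/EI
  point load 48.75 at a = 6.9: Pa²(3L − a)/(6EI) = 13346/EI
  δ_0 = 43589/EI
Tip deflection under a unit load at B: L³/(3EI) = 876/EI.
Compatibility at B: δ_0 − R_B·δ_{BB} = 0, so R_B = 43589/876 = 49.76 kN.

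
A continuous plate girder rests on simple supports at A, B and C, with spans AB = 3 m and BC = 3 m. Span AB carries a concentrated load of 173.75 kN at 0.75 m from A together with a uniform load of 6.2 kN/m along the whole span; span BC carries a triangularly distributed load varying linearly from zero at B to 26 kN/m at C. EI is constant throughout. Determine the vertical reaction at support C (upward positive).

R_C = 12.38 kN

Take M_B as the redundant. Released structure: two simple spans AB and BC with a hinge at B.
Rotations at B on the released spans (each span's end-slope, ×1/EI):
  span AB: point load 173.75 at a = 0.75: Pab(L + a)/(6LEI) = 61.08/EI
  span AB: UDL 6.2: wL³/(24EI) = 6.975/EI
  span BC: triangular load, peak 26: 7w₀L³/(360EI) = 13.65/EI
  relative rotation θ_0 = (68.06 + 13.65)/EI = 81.71/EI
A unit hogging moment at B produces rotation L₁/(3EI) + L₂/(3EI) = 2/EI.
Slope continuity at B: θ_0 = M_B·2/EI, so M_B = 81.71/2 = 40.85 kN·m (hogging).
Span BC, ΣM about C: R_B^{BC}·3 = 39 + 40.85, so R_B^{BC} = 26.62 kN and R_C = 39 − 26.62 = 12.38 kN.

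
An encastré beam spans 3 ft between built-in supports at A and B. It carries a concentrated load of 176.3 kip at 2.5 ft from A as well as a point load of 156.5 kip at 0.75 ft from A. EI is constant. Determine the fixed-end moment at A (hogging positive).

M_A = 78.27 kip·ft

Release both end moments; the primary structure is a simply-supported span AB with redundants M_A and M_B.
On the primary (simply-supported) span, the end slopes from the loading are:
  at A: point load 176.3 at a = 2.5: Pab(L + b)/(6LEI) = 42.85/EI
  at B: point load 176.3 at a = 2.5: Pab(L + a)/(6LEI) = 67.34/EI
  at A: point load 156.5 at a = 0.75: Pab(L + b)/(6LEI) = 77.03/EI
  at B: point load 156.5 at a = 0.75: Pab(L + a)/(6LEI) = 55.02/EI
  θ_A0 = 119.9/EI,  θ_B0 = 122.4/EI
Flexibility coefficients: a unit moment at one end gives L/(3EI) there and L/(6EI) at the far end, so f₁₁ = f₂₂ = 1/EI and f₁₂ = f₂₁ = 0.5/EI.
Compatibility — zero rotation at each built-in end:
  1 M_A + 0.5 M_B = 119.9
  0.5 M_A + 1 M_B = 122.4
Solving the pair gives M_A = 78.27 kip·ft and M_B = 83.22 kip·ft (hogging).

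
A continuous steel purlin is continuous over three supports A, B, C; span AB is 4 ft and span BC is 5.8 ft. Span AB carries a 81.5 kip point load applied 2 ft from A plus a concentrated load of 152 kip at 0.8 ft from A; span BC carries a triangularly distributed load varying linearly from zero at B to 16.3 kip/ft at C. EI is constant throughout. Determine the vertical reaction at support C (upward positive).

R_C = 19.84 kip

Take M_B as the redundant. Released structure: two simple spans AB and BC with a hinge at B.
Rotations at B on the released spans (each span's end-slope, ×1/EI):
  span AB: point load 81.5 at a = 2: Pab(L + a)/(6LEI) = 81.5/EI
  span AB: point load 152 at a = 0.8: Pab(L + a)/(6LEI) = 77.82/EI
  span BC: triangular load, peak 16.3: 7w₀L³/(360EI) = 61.84/EI
  relative rotation θ_0 = (159.3 + 61.84)/EI = 221.2/EI
A unit hogging moment at B produces rotation L₁/(3EI) + L₂/(3EI) = 3.267/EI.
Compatibility: M_B·(L₁+L₂)/(3EI) = θ_0, giving M_B = 67.7 kip·ft (hogging).
Span BC, ΣM about C: R_B^{BC}·5.8 = 91.39 + 67.7, so R_B^{BC} = 27.43 kip and R_C = 47.27 − 27.43 = 19.84 kip.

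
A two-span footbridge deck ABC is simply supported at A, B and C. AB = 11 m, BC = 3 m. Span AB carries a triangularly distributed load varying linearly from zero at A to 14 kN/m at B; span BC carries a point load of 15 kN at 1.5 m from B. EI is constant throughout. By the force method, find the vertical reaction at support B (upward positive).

R_B = 97.24 kN

Take M_B as the redundant. Released structure: two simple spans AB and BC with a hinge at B.
Discontinuity in slope at B on the released structure — sum the simple-span end rotations:
  span AB: triangular load, peak 14: w₀L³/(45EI) = 414.1/EI
  span BC: point load 15 at a = 1.5: Pab(L + b)/(6LEI) = 8.438/EI
  relative rotation θ_0 = (414.1 + 8.438)/EI = 422.5/EI
A unit hogging moment at B produces rotation L₁/(3EI) + L₂/(3EI) = 4.667/EI.
Slope continuity at B: θ_0 = M_B·4.667/EI, so M_B = 422.5/4.667 = 90.54 kN·m (hogging).
Span AB, ΣM about A with M_B applied at B: R_B^{AB}·11 = 564.7 + 90.54, so R_B^{AB} = 59.56 kN and R_A = 77 − 59.56 = 17.44 kN.
Span BC, ΣM about C: R_B^{BC}·3 = 22.5 + 90.54, so R_B^{BC} = 37.68 kN and R_C = 15 − 37.68 = -22.68 kN.
R_B = 59.56 + 37.68 = 97.24 kN.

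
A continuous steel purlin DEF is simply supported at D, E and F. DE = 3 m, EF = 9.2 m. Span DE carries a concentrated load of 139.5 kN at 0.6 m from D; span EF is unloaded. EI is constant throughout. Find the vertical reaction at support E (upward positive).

Release continuity at E by inserting a hinge; the redundant is the internal moment M_E. The primary structure is two simply-supported spans DE and EF.
End slopes at the hinge E, treating each span as simply supported:
  span DE: point load 139.5 at a = 0.6: Pab(L + a)/(6LEI) = 40.18/EI
  relative rotation θ_0 = (40.18 + 0)/EI = 40.18/EI
A unit hogging moment at E produces rotation L₁/(3EI) + L₂/(3EI) = 4.067/EI.
Slope continuity at E: θ_0 = M_E·4.067/EI, so M_E = 40.18/4.067 = 9.879 kN·m (hogging).
Span DE, ΣM about D with M_E applied at E: R_E^{DE}·3 = 83.7 + 9.879, so R_E^{DE} = 31.19 kN and R_D = 139.5 − 31.19 = 108.3 kN.
Span EF, ΣM about F: R_E^{EF}·9.2 = 0 + 9.879, so R_E^{EF} = 1.074 kN and R_F = 0 − 1.074 = -1.074 kN.
R_E = 31.19 + 1.074 = 32.27 kN.

R_E = 32.27 kN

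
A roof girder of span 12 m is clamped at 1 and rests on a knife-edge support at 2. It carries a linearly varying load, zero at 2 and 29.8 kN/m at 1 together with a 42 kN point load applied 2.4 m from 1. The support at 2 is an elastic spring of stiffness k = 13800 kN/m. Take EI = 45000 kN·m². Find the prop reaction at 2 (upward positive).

Release the roller at 2. Primary structure: cantilever fixed at 1.
Free-end deflection of the primary structure under the applied loading (downward +):
  triangular load, peak 29.8 at the fixed end: w₀L⁴/(30EI) = 20598/EI
  point load 42 at a = 2.4: Pa²(3L − a)/(6EI) = 1355/EI
  δ_0 = 21953/EI
Tip deflection under a unit load at 2: L³/(3EI) = 576/EI.
With EI = 45000 kN·m²: δ_0 = 0.48783 m and δ_{22} = 0.0128 m/kN.
Compatibility — the spring shortens by R_2/k under the reaction it provides: δ_0 − R_2·δ_{22} = R_2/k. With 1/k = 0.000072 m/kN, R_2 = δ_0 / (δ_{22} + 1/k) = 0.48783 / (0.0128 + 0.000072) = 37.9 kN.

R_2 = 37.9 kN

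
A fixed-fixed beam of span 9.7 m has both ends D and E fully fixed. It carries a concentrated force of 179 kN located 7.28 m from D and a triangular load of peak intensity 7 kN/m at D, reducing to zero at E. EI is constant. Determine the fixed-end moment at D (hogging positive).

Release both end moments; the primary structure is a simply-supported span DE with redundants M_D and M_E.
Simple-span end rotations at D and E under the given loads:
  at D: point load 179 at a = 7.28: Pab(L + b)/(6LEI) = 656.7/EI
  at E: point load 179 at a = 7.28: Pab(L + a)/(6LEI) = 920.1/EI
  at D: triangular load, peak 7: w₀L³/(45EI) = 142/EI
  at E: triangular load, peak 7: 7w₀L³/(360EI) = 124.2/EI
  θ_D0 = 798.7/EI,  θ_E0 = 1044/EI
Flexibility coefficients: a unit moment at one end gives L/(3EI) there and L/(6EI) at the far end, so f₁₁ = f₂₂ = 3.233/EI and f₁₂ = f₂₁ = 1.617/EI.
Compatibility — zero rotation at each built-in end:
  3.233 M_D + 1.617 M_E = 798.7
  1.617 M_D + 3.233 M_E = 1044
Solving the pair gives M_D = 114 kN·m and M_E = 266 kN·m (hogging).

M_D = 114 kN·m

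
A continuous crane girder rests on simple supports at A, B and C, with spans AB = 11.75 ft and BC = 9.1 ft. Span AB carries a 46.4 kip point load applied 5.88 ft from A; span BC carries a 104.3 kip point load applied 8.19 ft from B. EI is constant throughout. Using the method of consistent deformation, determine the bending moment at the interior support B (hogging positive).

M_B = 78.13 kip·ft

Insert a hinge at B; M_B is the redundant, and each span becomes simply supported.
End slopes at the hinge B, treating each span as simply supported:
  span AB: point load 46.4 at a = 5.88: Pab(L + a)/(6LEI) = 400.5/EI
  span BC: point load 104.3 at a = 8.19: Pab(L + b)/(6LEI) = 142.5/EI
  relative rotation θ_0 = (400.5 + 142.5)/EI = 543/EI
A unit hogging moment at B produces rotation L₁/(3EI) + L₂/(3EI) = 6.95/EI.
Compatibility: M_B·(L₁+L₂)/(3EI) = θ_0, giving M_B = 78.13 kip·ft (hogging).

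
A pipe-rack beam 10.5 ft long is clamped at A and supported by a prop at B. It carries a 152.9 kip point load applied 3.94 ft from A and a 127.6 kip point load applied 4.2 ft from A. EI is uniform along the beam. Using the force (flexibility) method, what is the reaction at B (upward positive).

R_B = 54.79 kip

Release the roller at B. Primary structure: cantilever fixed at A.
Primary-structure tip deflection at B by superposition:
  point load 152.9 at a = 3.94: Pa²(3L − a)/(6EI) = 10903/EI
  point load 127.6 at a = 4.2: Pa²(3L − a)/(6EI) = 10241/EI
  δ_0 = 21144/EI
Flexibility coefficient — unit upward force at B: δ_{BB} = L³/(3EI) = 385.9/EI.
The prop prevents deflection at B: R_B = δ_0/δ_{BB} = 21144/385.9 = 54.79 kip.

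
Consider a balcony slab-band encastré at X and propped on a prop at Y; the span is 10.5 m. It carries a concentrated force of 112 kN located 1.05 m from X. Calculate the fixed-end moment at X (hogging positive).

Release the roller at Y. Primary structure: cantilever fixed at X.
Primary-structure tip deflection at Y by superposition:
  point load 112 at a = 1.05: Pa²(3L − a)/(6EI) = 626.7/EI
Tip deflection under a unit load at Y: L³/(3EI) = 385.9/EI.
Compatibility at Y: δ_0 − R_Y·δ_{YY} = 0, so R_Y = 626.7/385.9 = 1.624 kN.
Moment equilibrium about X: M_X = Σ(load moments about X) − R_Y·L = 117.6 − 1.624×10.5 = 100.5 kN·m.

M_X = 100.5 kN·m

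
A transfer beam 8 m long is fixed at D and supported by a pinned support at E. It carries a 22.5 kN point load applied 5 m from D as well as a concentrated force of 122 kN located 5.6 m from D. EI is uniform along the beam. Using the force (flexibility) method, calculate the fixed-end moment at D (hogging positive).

Take the reaction at E as the redundant and release it; the primary structure is a cantilever fixed at D.
Deflection at E on the released cantilever, summing each load's contribution:
  point load 22.5 at a = 5: Pa²(3L − a)/(6EI) = 1781/EI
  point load 122 at a = 5.6: Pa²(3L − a)/(6EI) = 11733/EI
  δ_0 = 13514/EI
Tip deflection under a unit load at E: L³/(3EI) = 170.7/EI.
The prop prevents deflection at E: R_E = δ_0/δ_{EE} = 13514/170.7 = 79.18 kN.
Moment equilibrium about D: M_D = Σ(load moments about D) − R_E·L = 795.7 − 79.18×8 = 162.2 kN·m.

M_D = 162.2 kN·m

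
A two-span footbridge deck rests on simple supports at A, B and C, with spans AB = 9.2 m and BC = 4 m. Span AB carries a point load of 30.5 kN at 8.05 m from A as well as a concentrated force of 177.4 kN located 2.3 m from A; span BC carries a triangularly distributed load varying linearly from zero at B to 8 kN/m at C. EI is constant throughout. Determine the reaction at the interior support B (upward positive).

Insert a hinge at B; M_B is the redundant, and each span becomes simply supported.
Discontinuity in slope at B on the released structure — sum the simple-span end rotations:
  span AB: point load 30.5 at a = 8.05: Pab(L + a)/(6LEI) = 88.24/EI
  span AB: point load 177.4 at a = 2.3: Pab(L + a)/(6LEI) = 586.5/EI
  span BC: triangular load, peak 8: 7w₀L³/(360EI) = 9.956/EI
  relative rotation θ_0 = (674.8 + 9.956)/EI = 684.7/EI
A unit hogging moment at B produces rotation L₁/(3EI) + L₂/(3EI) = 4.4/EI.
Compatibility: M_B·(L₁+L₂)/(3EI) = θ_0, giving M_B = 155.6 kN·m (hogging).
Span AB, ΣM about A with M_B applied at B: R_B^{AB}·9.2 = 653.5 + 155.6, so R_B^{AB} = 87.95 kN and R_A = 207.9 − 87.95 = 119.9 kN.
Span BC, ΣM about C: R_B^{BC}·4 = 21.33 + 155.6, so R_B^{BC} = 44.24 kN and R_C = 16 − 44.24 = -28.24 kN.
R_B = 87.95 + 44.24 = 132.2 kN.

R_B = 132.2 kN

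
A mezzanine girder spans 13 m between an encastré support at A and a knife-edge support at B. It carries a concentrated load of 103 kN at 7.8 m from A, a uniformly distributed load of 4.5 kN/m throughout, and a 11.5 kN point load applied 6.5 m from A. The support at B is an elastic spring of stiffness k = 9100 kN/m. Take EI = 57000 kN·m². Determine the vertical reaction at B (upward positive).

R_B = 69.43 kN

Choose R_B as the redundant. The primary structure is the cantilever fixed at A.
Deflection at B on the released cantilever, summing each load's contribution:
  point load 103 at a = 7.8: Pa²(3L − a)/(6EI) = 32586/EI
  UDL 4.5: wL⁴/(8EI) = 16066/EI
  point load 11.5 at a = 6.5: Pa²(3L − a)/(6EI) = 2632/EI
  δ_0 = 51283/EI
Flexibility coefficient — unit upward force at B: δ_{BB} = L³/(3EI) = 732.3/EI.
With EI = 57000 kN·m²: δ_0 = 0.89971 m and δ_{BB} = 0.012848 m/kN.
Compatibility — the spring shortens by R_B/k under the reaction it provides: δ_0 − R_B·δ_{BB} = R_B/k. With 1/k = 0.00011 m/kN, R_B = δ_0 / (δ_{BB} + 1/k) = 0.89971 / (0.012848 + 0.00011) = 69.43 kN.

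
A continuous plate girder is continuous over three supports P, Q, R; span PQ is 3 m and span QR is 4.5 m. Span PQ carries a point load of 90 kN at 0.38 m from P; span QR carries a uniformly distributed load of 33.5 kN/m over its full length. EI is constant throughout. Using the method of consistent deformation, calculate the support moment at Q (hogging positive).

M_Q = 57.61 kN·m

Release continuity at Q by inserting a hinge; the redundant is the internal moment M_Q. The primary structure is two simply-supported spans PQ and QR.
Rotations at Q on the released spans (each span's end-slope, ×1/EI):
  span PQ: point load 90 at a = 0.38: Pab(L + a)/(6LEI) = 16.83/EI
  span QR: UDL 33.5: wL³/(24EI) = 127.2/EI
  relative rotation θ_0 = (16.83 + 127.2)/EI = 144/EI
A unit hogging moment at Q produces rotation L₁/(3EI) + L₂/(3EI) = 2.5/EI.
Slope continuity at Q: θ_0 = M_Q·2.5/EI, so M_Q = 144/2.5 = 57.61 kN·m (hogging).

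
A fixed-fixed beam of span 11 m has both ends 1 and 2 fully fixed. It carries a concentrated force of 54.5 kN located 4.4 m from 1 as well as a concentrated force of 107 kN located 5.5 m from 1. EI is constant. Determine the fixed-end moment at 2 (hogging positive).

M_2 = 204.7 kN·m

Release both end moments; the primary structure is a simply-supported span 12 with redundants M_1 and M_2.
Simple-span end rotations at 1 and 2 under the given loads:
  at 1: point load 54.5 at a = 4.4: Pab(L + b)/(6LEI) = 422/EI
  at 2: point load 54.5 at a = 4.4: Pab(L + a)/(6LEI) = 369.3/EI
  at 1: point load 107 at a = 5.5: Pab(L + b)/(6LEI) = 809.2/EI
  at 2: point load 107 at a = 5.5: Pab(L + a)/(6LEI) = 809.2/EI
  θ_10 = 1231/EI,  θ_20 = 1178/EI
Flexibility coefficients: a unit moment at one end gives L/(3EI) there and L/(6EI) at the far end, so f₁₁ = f₂₂ = 3.667/EI and f₁₂ = f₂₁ = 1.833/EI.
Compatibility — zero rotation at each built-in end:
  3.667 M_1 + 1.833 M_2 = 1231
  1.833 M_1 + 3.667 M_2 = 1178
Solving the pair gives M_1 = 233.5 kN·m and M_2 = 204.7 kN·m (hogging).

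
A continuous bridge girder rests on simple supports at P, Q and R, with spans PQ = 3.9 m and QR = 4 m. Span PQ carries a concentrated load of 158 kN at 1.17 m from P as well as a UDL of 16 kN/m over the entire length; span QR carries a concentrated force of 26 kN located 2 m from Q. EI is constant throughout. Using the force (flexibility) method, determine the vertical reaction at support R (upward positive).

Insert a hinge at Q; M_Q is the redundant, and each span becomes simply supported.
End slopes at the hinge Q, treating each span as simply supported:
  span PQ: point load 158 at a = 1.17: Pab(L + a)/(6LEI) = 109.3/EI
  span PQ: UDL 16: wL³/(24EI) = 39.55/EI
  span QR: point load 26 at a = 2: Pab(L + b)/(6LEI) = 26/EI
  relative rotation θ_0 = (148.9 + 26)/EI = 174.9/EI
A unit hogging moment at Q produces rotation L₁/(3EI) + L₂/(3EI) = 2.633/EI.
Slope continuity at Q: θ_0 = M_Q·2.633/EI, so M_Q = 174.9/2.633 = 66.41 kN·m (hogging).
Span QR, ΣM about R: R_Q^{QR}·4 = 52 + 66.41, so R_Q^{QR} = 29.6 kN and R_R = 26 − 29.6 = -3.604 kN.

R_R = -3.604 kN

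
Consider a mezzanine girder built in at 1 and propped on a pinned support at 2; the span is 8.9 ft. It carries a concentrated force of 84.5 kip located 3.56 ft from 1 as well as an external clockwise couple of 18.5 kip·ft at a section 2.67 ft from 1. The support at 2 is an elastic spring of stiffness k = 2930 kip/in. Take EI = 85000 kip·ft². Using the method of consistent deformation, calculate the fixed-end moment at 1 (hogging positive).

Choose R_2 as the redundant. The primary structure is the cantilever fixed at 1.
Primary-structure tip deflection at 2 by superposition:
  point load 84.5 at a = 3.56: Pa²(3L − a)/(6EI) = 4130/EI
  clockwise couple 18.5 at a = 2.67: M₀a(2L − a)/(2EI) = 373.7/EI
  δ_0 = 4504/EI
Tip deflection under a unit load at 2: L³/(3EI) = 235/EI.
With EI = 85000 kip·ft²: δ_0 = 0.052986 ft and δ_{22} = 0.002765 ft/kip.
Compatibility — the spring shortens by R_2/k under the reaction it provides: δ_0 − R_2·δ_{22} = R_2/k. With 1/k = 1/(2930×12) ft/kip = 0.000028 ft/kip, R_2 = δ_0 / (δ_{22} + 1/k) = 0.052986 / (0.002765 + 0.000028) = 18.97 kip.
Moment equilibrium about 1: M_1 = Σ(load moments about 1) − R_2·L = 319.3 − 18.97×8.9 = 150.5 kip·ft.

M_1 = 150.5 kip·ft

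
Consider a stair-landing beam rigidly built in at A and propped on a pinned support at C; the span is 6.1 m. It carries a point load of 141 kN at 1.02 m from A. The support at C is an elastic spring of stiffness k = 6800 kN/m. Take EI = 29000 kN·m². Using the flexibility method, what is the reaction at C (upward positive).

R_C = 5.286 kN

Remove the prop at C; the released (primary) structure is a cantilever built in at A.
Free-end deflection of the primary structure under the applied loading (downward +):
  point load 141 at a = 1.02: Pa²(3L − a)/(6EI) = 422.5/EI
Flexibility coefficient — unit upward force at C: δ_{CC} = L³/(3EI) = 75.66/EI.
With EI = 29000 kN·m²: δ_0 = 0.014568 m and δ_{CC} = 0.002609 m/kN.
Compatibility — the spring shortens by R_C/k under the reaction it provides: δ_0 − R_C·δ_{CC} = R_C/k. With 1/k = 0.000147 m/kN, R_C = δ_0 / (δ_{CC} + 1/k) = 0.014568 / (0.002609 + 0.000147) = 5.286 kN.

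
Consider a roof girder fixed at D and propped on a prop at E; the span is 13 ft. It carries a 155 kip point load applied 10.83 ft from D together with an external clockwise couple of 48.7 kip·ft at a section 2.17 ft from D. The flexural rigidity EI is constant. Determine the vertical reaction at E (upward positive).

Choose R_E as the redundant. The primary structure is the cantilever fixed at D.
Primary-structure tip deflection at E by superposition:
  point load 155 at a = 10.83: Pa²(3L − a)/(6EI) = 85354/EI
  clockwise couple 48.7 at a = 2.17: M₀a(2L − a)/(2EI) = 1259/EI
  δ_0 = 86613/EI
Tip deflection under a unit load at E: L³/(3EI) = 732.3/EI.
The prop prevents deflection at E: R_E = δ_0/δ_{EE} = 86613/732.3 = 118.3 kip.

R_E = 118.3 kip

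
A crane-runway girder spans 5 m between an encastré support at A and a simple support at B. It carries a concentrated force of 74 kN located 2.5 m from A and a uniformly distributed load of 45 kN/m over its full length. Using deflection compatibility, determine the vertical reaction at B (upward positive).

R_B = 107.5 kN

Take the reaction at B as the redundant and release it; the primary structure is a cantilever fixed at A.
Downward deflection at the released point B due to the loads:
  point load 74 at a = 2.5: Pa²(3L − a)/(6EI) = 963.5/EI
  UDL 45: wL⁴/(8EI) = 3516/EI
  δ_0 = 4479/EI
Flexibility coefficient — unit upward force at B: δ_{BB} = L³/(3EI) = 41.67/EI.
The prop prevents deflection at B: R_B = δ_0/δ_{BB} = 4479/41.67 = 107.5 kN.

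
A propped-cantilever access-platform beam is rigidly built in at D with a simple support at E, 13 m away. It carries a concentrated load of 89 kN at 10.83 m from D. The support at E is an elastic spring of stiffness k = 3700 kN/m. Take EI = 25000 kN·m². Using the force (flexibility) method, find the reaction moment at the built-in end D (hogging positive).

M_D = 101.8 kN·m

Release the roller at E. Primary structure: cantilever fixed at D.
Free-end deflection of the primary structure under the applied loading (downward +):
  point load 89 at a = 10.83: Pa²(3L − a)/(6EI) = 49010/EI
Flexibility coefficient — unit upward force at E: δ_{EE} = L³/(3EI) = 732.3/EI.
With EI = 25000 kN·m²: δ_0 = 1.9604 m and δ_{EE} = 0.029293 m/kN.
Compatibility — the spring shortens by R_E/k under the reaction it provides: δ_0 − R_E·δ_{EE} = R_E/k. With 1/k = 0.00027 m/kN, R_E = δ_0 / (δ_{EE} + 1/k) = 1.9604 / (0.029293 + 0.00027) = 66.31 kN.
Moment equilibrium about D: M_D = Σ(load moments about D) − R_E·L = 963.9 − 66.31×13 = 101.8 kN·m.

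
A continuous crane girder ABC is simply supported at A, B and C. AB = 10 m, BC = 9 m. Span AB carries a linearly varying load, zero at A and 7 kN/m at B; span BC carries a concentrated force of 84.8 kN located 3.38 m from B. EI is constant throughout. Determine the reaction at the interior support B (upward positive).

R_B = 96.01 kN

Release continuity at B by inserting a hinge; the redundant is the internal moment M_B. The primary structure is two simply-supported spans AB and BC.
Discontinuity in slope at B on the released structure — sum the simple-span end rotations:
  span AB: triangular load, peak 7: w₀L³/(45EI) = 155.6/EI
  span BC: point load 84.8 at a = 3.38: Pab(L + b)/(6LEI) = 436.1/EI
  relative rotation θ_0 = (155.6 + 436.1)/EI = 591.7/EI
A unit hogging moment at B produces rotation L₁/(3EI) + L₂/(3EI) = 6.333/EI.
Slope continuity at B: θ_0 = M_B·6.333/EI, so M_B = 591.7/6.333 = 93.42 kN·m (hogging).
Span AB, ΣM about A with M_B applied at B: R_B^{AB}·10 = 233.3 + 93.42, so R_B^{AB} = 32.68 kN and R_A = 35 − 32.68 = 2.324 kN.
Span BC, ΣM about C: R_B^{BC}·9 = 476.6 + 93.42, so R_B^{BC} = 63.33 kN and R_C = 84.8 − 63.33 = 21.47 kN.
R_B = 32.68 + 63.33 = 96.01 kN.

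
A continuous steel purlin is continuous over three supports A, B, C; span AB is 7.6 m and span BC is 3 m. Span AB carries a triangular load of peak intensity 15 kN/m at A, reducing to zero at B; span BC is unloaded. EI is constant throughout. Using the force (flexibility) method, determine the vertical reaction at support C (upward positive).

Release continuity at B by inserting a hinge; the redundant is the internal moment M_B. The primary structure is two simply-supported spans AB and BC.
Rotations at B on the released spans (each span's end-slope, ×1/EI):
  span AB: triangular load, peak 15: 7w₀L³/(360EI) = 128/EI
  relative rotation θ_0 = (128 + 0)/EI = 128/EI
A unit hogging moment at B produces rotation L₁/(3EI) + L₂/(3EI) = 3.533/EI.
Slope continuity at B: θ_0 = M_B·3.533/EI, so M_B = 128/3.533 = 36.24 kN·m (hogging).
Span BC, ΣM about C: R_B^{BC}·3 = 0 + 36.24, so R_B^{BC} = 12.08 kN and R_C = 0 − 12.08 = -12.08 kN.

R_C = -12.08 kN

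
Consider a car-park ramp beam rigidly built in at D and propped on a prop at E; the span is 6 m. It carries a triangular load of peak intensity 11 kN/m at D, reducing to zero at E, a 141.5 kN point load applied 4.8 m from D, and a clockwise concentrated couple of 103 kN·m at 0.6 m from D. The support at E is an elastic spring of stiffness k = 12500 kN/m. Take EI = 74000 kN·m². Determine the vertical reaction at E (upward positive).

R_E = 102.7 kN

Remove the prop at E; the released (primary) structure is a cantilever built in at D.
Free-end deflection of the primary structure under the applied loading (downward +):
  triangular load, peak 11 at the fixed end: w₀L⁴/(30EI) = 475.2/EI
  point load 141.5 at a = 4.8: Pa²(3L − a)/(6EI) = 7172/EI
  clockwise couple 103 at a = 0.6: M₀a(2L − a)/(2EI) = 352.3/EI
  δ_0 = 8000/EI
Tip deflection under a unit load at E: L³/(3EI) = 72/EI.
With EI = 74000 kN·m²: δ_0 = 0.10811 m and δ_{EE} = 0.000973 m/kN.
Compatibility — the spring shortens by R_E/k under the reaction it provides: δ_0 − R_E·δ_{EE} = R_E/k. With 1/k = 0.00008 m/kN, R_E = δ_0 / (δ_{EE} + 1/k) = 0.10811 / (0.000973 + 0.00008) = 102.7 kN.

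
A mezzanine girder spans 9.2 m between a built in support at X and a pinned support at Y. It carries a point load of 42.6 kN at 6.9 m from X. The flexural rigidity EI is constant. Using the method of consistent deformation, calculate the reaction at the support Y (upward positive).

Choose R_Y as the redundant. The primary structure is the cantilever fixed at X.
Downward deflection at the released point Y due to the loads:
  point load 42.6 at a = 6.9: Pa²(3L − a)/(6EI) = 6997/EI
Flexibility coefficient — unit upward force at Y: δ_{YY} = L³/(3EI) = 259.6/EI.
The prop prevents deflection at Y: R_Y = δ_0/δ_{YY} = 6997/259.6 = 26.96 kN.

R_Y = 26.96 kN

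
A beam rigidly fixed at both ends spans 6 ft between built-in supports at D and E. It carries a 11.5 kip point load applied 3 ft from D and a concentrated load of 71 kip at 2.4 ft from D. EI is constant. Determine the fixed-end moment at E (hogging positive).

M_E = 49.52 kip·ft

Release both end moments; the primary structure is a simply-supported span DE with redundants M_D and M_E.
On the primary (simply-supported) span, the end slopes from the loading are:
  at D: point load 11.5 at a = 3: Pab(L + b)/(6LEI) = 25.88/EI
  at E: point load 11.5 at a = 3: Pab(L + a)/(6LEI) = 25.88/EI
  at D: point load 71 at a = 2.4: Pab(L + b)/(6LEI) = 163.6/EI
  at E: point load 71 at a = 2.4: Pab(L + a)/(6LEI) = 143.1/EI
  θ_D0 = 189.5/EI,  θ_E0 = 169/EI
Flexibility coefficients: a unit moment at one end gives L/(3EI) there and L/(6EI) at the far end, so f₁₁ = f₂₂ = 2/EI and f₁₂ = f₂₁ = 1/EI.
Compatibility — zero rotation at each built-in end:
  2 M_D + 1 M_E = 189.5
  1 M_D + 2 M_E = 169
Solving the pair gives M_D = 69.97 kip·ft and M_E = 49.52 kip·ft (hogging).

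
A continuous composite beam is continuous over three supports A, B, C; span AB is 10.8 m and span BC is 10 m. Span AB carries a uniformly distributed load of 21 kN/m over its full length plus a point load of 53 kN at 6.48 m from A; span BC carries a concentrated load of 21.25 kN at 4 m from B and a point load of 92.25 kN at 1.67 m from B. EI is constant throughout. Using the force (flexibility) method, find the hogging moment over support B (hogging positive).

M_B = 292.2 kN·m

Take M_B as the redundant. Released structure: two simple spans AB and BC with a hinge at B.
Rotations at B on the released spans (each span's end-slope, ×1/EI):
  span AB: UDL 21: wL³/(24EI) = 1102/EI
  span AB: point load 53 at a = 6.48: Pab(L + a)/(6LEI) = 395.6/EI
  span BC: point load 21.25 at a = 4: Pab(L + b)/(6LEI) = 136/EI
  span BC: point load 92.25 at a = 1.67: Pab(L + b)/(6LEI) = 392/EI
  relative rotation θ_0 = (1498 + 528)/EI = 2026/EI
A unit hogging moment at B produces rotation L₁/(3EI) + L₂/(3EI) = 6.933/EI.
Compatibility: M_B·(L₁+L₂)/(3EI) = θ_0, giving M_B = 292.2 kN·m (hogging).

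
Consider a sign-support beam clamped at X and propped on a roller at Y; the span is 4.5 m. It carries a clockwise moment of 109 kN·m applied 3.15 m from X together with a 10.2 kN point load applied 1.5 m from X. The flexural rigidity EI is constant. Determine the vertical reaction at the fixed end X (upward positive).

R_X = -24.37 kN

Release the roller at Y. Primary structure: cantilever fixed at X.
Downward deflection at the released point Y due to the loads:
  clockwise couple 109 at a = 3.15: M₀a(2L − a)/(2EI) = 1004/EI
  point load 10.2 at a = 1.5: Pa²(3L − a)/(6EI) = 45.9/EI
  δ_0 = 1050/EI
Tip deflection under a unit load at Y: L³/(3EI) = 30.38/EI.
The prop prevents deflection at Y: R_Y = δ_0/δ_{YY} = 1050/30.38 = 34.57 kN.
Vertical equilibrium: R_X = ΣP − R_Y = 10.2 − 34.57 = -24.37 kN.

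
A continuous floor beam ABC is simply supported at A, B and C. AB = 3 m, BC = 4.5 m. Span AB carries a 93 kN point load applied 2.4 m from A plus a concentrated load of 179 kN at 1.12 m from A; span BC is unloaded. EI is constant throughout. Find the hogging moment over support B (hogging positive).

M_B = 50.58 kN·m

Insert a hinge at B; M_B is the redundant, and each span becomes simply supported.
Discontinuity in slope at B on the released structure — sum the simple-span end rotations:
  span AB: point load 93 at a = 2.4: Pab(L + a)/(6LEI) = 40.18/EI
  span AB: point load 179 at a = 1.12: Pab(L + a)/(6LEI) = 86.27/EI
  relative rotation θ_0 = (126.4 + 0)/EI = 126.4/EI
A unit hogging moment at B produces rotation L₁/(3EI) + L₂/(3EI) = 2.5/EI.
Compatibility: M_B·(L₁+L₂)/(3EI) = θ_0, giving M_B = 50.58 kN·m (hogging).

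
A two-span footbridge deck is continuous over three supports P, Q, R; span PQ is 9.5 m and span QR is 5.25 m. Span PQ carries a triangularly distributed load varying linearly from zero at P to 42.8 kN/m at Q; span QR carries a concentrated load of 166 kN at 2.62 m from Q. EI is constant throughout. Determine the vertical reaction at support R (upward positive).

Insert a hinge at Q; M_Q is the redundant, and each span becomes simply supported.
End slopes at the hinge Q, treating each span as simply supported:
  span PQ: triangular load, peak 42.8: w₀L³/(45EI) = 815.5/EI
  span QR: point load 166 at a = 2.62: Pab(L + b)/(6LEI) = 286.1/EI
  relative rotation θ_0 = (815.5 + 286.1)/EI = 1102/EI
A unit hogging moment at Q produces rotation L₁/(3EI) + L₂/(3EI) = 4.917/EI.
Slope continuity at Q: θ_0 = M_Q·4.917/EI, so M_Q = 1102/4.917 = 224.1 kN·m (hogging).
Span QR, ΣM about R: R_Q^{QR}·5.25 = 436.6 + 224.1, so R_Q^{QR} = 125.8 kN and R_R = 166 − 125.8 = 40.16 kN.

R_R = 40.16 kN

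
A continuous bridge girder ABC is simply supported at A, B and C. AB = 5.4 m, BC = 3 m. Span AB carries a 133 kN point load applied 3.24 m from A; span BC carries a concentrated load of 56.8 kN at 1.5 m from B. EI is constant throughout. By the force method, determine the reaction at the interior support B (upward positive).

R_B = 160.1 kN

Release continuity at B by inserting a hinge; the redundant is the internal moment M_B. The primary structure is two simply-supported spans AB and BC.
End slopes at the hinge B, treating each span as simply supported:
  span AB: point load 133 at a = 3.24: Pab(L + a)/(6LEI) = 248.2/EI
  span BC: point load 56.8 at a = 1.5: Pab(L + b)/(6LEI) = 31.95/EI
  relative rotation θ_0 = (248.2 + 31.95)/EI = 280.2/EI
A unit hogging moment at B produces rotation L₁/(3EI) + L₂/(3EI) = 2.8/EI.
Slope continuity at B: θ_0 = M_B·2.8/EI, so M_B = 280.2/2.8 = 100.1 kN·m (hogging).
Span AB, ΣM about A with M_B applied at B: R_B^{AB}·5.4 = 430.9 + 100.1, so R_B^{AB} = 98.33 kN and R_A = 133 − 98.33 = 34.67 kN.
Span BC, ΣM about C: R_B^{BC}·3 = 85.2 + 100.1, so R_B^{BC} = 61.75 kN and R_C = 56.8 − 61.75 = -4.952 kN.
R_B = 98.33 + 61.75 = 160.1 kN.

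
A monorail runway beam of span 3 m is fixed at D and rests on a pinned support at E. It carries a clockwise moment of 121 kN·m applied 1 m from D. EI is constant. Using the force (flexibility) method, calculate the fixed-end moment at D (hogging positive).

Choose R_E as the redundant. The primary structure is the cantilever fixed at D.
Downward deflection at the released point E due to the loads:
  clockwise couple 121 at a = 1: M₀a(2L − a)/(2EI) = 302.5/EI
Tip deflection under a unit load at E: L³/(3EI) = 9/EI.
Compatibility at E: δ_0 − R_E·δ_{EE} = 0, so R_E = 302.5/9 = 33.61 kN.
Moment equilibrium about D: M_D = Σ(load moments about D) − R_E·L = 121 − 33.61×3 = 20.17 kN·m.

M_D = 20.17 kN·m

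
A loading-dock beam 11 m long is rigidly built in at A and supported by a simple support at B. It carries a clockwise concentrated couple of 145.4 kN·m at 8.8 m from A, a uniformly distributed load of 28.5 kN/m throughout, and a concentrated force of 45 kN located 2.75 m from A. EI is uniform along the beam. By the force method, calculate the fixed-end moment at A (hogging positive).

Take the reaction at B as the redundant and release it; the primary structure is a cantilever fixed at A.
Downward deflection at the released point B due to the loads:
  clockwise couple 145.4 at a = 8.8: M₀a(2L − a)/(2EI) = 8445/EI
  UDL 28.5: wL⁴/(8EI) = 52159/EI
  point load 45 at a = 2.75: Pa²(3L − a)/(6EI) = 1716/EI
  δ_0 = 62319/EI
Tip deflection under a unit load at B: L³/(3EI) = 443.7/EI.
Compatibility at B: δ_0 − R_B·δ_{BB} = 0, so R_B = 62319/443.7 = 140.5 kN.
Moment equilibrium about A: M_A = Σ(load moments about A) − R_B·L = 1993 − 140.5×11 = 448.3 kN·m.

M_A = 448.3 kN·m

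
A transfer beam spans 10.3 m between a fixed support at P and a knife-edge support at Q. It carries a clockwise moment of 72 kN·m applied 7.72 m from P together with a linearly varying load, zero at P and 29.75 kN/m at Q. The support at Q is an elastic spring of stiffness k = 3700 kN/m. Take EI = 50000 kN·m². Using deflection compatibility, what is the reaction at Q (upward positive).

R_Q = 90.73 kN

Remove the prop at Q; the released (primary) structure is a cantilever built in at P.
Primary-structure tip deflection at Q by superposition:
  clockwise couple 72 at a = 7.72: M₀a(2L − a)/(2EI) = 3580/EI
  triangular load, peak 29.75 at the free end: 11w₀L⁴/(120EI) = 30694/EI
  δ_0 = 34273/EI
Flexibility coefficient — unit upward force at Q: δ_{QQ} = L³/(3EI) = 364.2/EI.
With EI = 50000 kN·m²: δ_0 = 0.68546 m and δ_{QQ} = 0.007285 m/kN.
Compatibility — the spring shortens by R_Q/k under the reaction it provides: δ_0 − R_Q·δ_{QQ} = R_Q/k. With 1/k = 0.00027 m/kN, R_Q = δ_0 / (δ_{QQ} + 1/k) = 0.68546 / (0.007285 + 0.00027) = 90.73 kN.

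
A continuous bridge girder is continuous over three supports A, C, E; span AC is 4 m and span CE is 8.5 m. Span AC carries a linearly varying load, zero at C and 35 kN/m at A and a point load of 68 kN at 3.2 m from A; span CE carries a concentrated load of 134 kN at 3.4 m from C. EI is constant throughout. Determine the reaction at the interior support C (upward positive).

R_C = 221.3 kN

Take M_C as the redundant. Released structure: two simple spans AC and CE with a hinge at C.
Discontinuity in slope at C on the released structure — sum the simple-span end rotations:
  span AC: triangular load, peak 35: 7w₀L³/(360EI) = 43.56/EI
  span AC: point load 68 at a = 3.2: Pab(L + a)/(6LEI) = 52.22/EI
  span CE: point load 134 at a = 3.4: Pab(L + b)/(6LEI) = 619.6/EI
  relative rotation θ_0 = (95.78 + 619.6)/EI = 715.4/EI
A unit hogging moment at C produces rotation L₁/(3EI) + L₂/(3EI) = 4.167/EI.
Slope continuity at C: θ_0 = M_C·4.167/EI, so M_C = 715.4/4.167 = 171.7 kN·m (hogging).
Span AC, ΣM about A with M_C applied at C: R_C^{AC}·4 = 310.9 + 171.7, so R_C^{AC} = 120.7 kN and R_A = 138 − 120.7 = 17.34 kN.
Span CE, ΣM about E: R_C^{CE}·8.5 = 683.4 + 171.7, so R_C^{CE} = 100.6 kN and R_E = 134 − 100.6 = 33.4 kN.
R_C = 120.7 + 100.6 = 221.3 kN.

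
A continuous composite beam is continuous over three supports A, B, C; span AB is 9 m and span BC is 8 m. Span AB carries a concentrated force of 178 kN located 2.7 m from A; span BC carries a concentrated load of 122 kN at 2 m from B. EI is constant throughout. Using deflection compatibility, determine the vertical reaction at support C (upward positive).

R_C = 6.61 kN

Release continuity at B by inserting a hinge; the redundant is the internal moment M_B. The primary structure is two simply-supported spans AB and BC.
End slopes at the hinge B, treating each span as simply supported:
  span AB: point load 178 at a = 2.7: Pab(L + a)/(6LEI) = 656/EI
  span BC: point load 122 at a = 2: Pab(L + b)/(6LEI) = 427/EI
  relative rotation θ_0 = (656 + 427)/EI = 1083/EI
A unit hogging moment at B produces rotation L₁/(3EI) + L₂/(3EI) = 5.667/EI.
Slope continuity at B: θ_0 = M_B·5.667/EI, so M_B = 1083/5.667 = 191.1 kN·m (hogging).
Span BC, ΣM about C: R_B^{BC}·8 = 732 + 191.1, so R_B^{BC} = 115.4 kN and R_C = 122 − 115.4 = 6.61 kN.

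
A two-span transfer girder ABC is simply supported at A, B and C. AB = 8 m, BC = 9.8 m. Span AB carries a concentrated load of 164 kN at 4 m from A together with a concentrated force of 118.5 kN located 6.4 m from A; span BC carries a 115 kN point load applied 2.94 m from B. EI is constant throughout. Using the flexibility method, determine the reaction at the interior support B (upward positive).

R_B = 321.5 kN

Release continuity at B by inserting a hinge; the redundant is the internal moment M_B. The primary structure is two simply-supported spans AB and BC.
End slopes at the hinge B, treating each span as simply supported:
  span AB: point load 164 at a = 4: Pab(L + a)/(6LEI) = 656/EI
  span AB: point load 118.5 at a = 6.4: Pab(L + a)/(6LEI) = 364/EI
  span BC: point load 115 at a = 2.94: Pab(L + b)/(6LEI) = 657.2/EI
  relative rotation θ_0 = (1020 + 657.2)/EI = 1677/EI
A unit hogging moment at B produces rotation L₁/(3EI) + L₂/(3EI) = 5.933/EI.
Slope continuity at B: θ_0 = M_B·5.933/EI, so M_B = 1677/5.933 = 282.7 kN·m (hogging).
Span AB, ΣM about A with M_B applied at B: R_B^{AB}·8 = 1414 + 282.7, so R_B^{AB} = 212.1 kN and R_A = 282.5 − 212.1 = 70.37 kN.
Span BC, ΣM about C: R_B^{BC}·9.8 = 788.9 + 282.7, so R_B^{BC} = 109.3 kN and R_C = 115 − 109.3 = 5.656 kN.
R_B = 212.1 + 109.3 = 321.5 kN.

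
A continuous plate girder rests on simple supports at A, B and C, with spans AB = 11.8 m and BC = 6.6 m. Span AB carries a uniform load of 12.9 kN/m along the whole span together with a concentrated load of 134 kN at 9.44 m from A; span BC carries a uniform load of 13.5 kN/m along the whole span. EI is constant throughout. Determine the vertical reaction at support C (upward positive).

R_C = -3.386 kN

Take M_B as the redundant. Released structure: two simple spans AB and BC with a hinge at B.
Rotations at B on the released spans (each span's end-slope, ×1/EI):
  span AB: UDL 12.9: wL³/(24EI) = 883.1/EI
  span AB: point load 134 at a = 9.44: Pab(L + a)/(6LEI) = 895.6/EI
  span BC: UDL 13.5: wL³/(24EI) = 161.7/EI
  relative rotation θ_0 = (1779 + 161.7)/EI = 1940/EI
A unit hogging moment at B produces rotation L₁/(3EI) + L₂/(3EI) = 6.133/EI.
Slope continuity at B: θ_0 = M_B·6.133/EI, so M_B = 1940/6.133 = 316.4 kN·m (hogging).
Span BC, ΣM about C: R_B^{BC}·6.6 = 294 + 316.4, so R_B^{BC} = 92.49 kN and R_C = 89.1 − 92.49 = -3.386 kN.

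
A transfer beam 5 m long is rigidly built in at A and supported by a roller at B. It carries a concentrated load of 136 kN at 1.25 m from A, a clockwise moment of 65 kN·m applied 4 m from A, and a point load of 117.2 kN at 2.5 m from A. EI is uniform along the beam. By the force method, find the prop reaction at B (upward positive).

R_B = 67.03 kN

Remove the prop at B; the released (primary) structure is a cantilever built in at A.
Free-end deflection of the primary structure under the applied loading (downward +):
  point load 136 at a = 1.25: Pa²(3L − a)/(6EI) = 487/EI
  clockwise couple 65 at a = 4: M₀a(2L − a)/(2EI) = 780/EI
  point load 117.2 at a = 2.5: Pa²(3L − a)/(6EI) = 1526/EI
  δ_0 = 2793/EI
Flexibility coefficient — unit upward force at B: δ_{BB} = L³/(3EI) = 41.67/EI.
The prop prevents deflection at B: R_B = δ_0/δ_{BB} = 2793/41.67 = 67.03 kN.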